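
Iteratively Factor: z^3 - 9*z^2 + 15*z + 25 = (z - 5)*(z^2 - 4*z - 5) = (z - 5)*(z + 1)*(z - 5)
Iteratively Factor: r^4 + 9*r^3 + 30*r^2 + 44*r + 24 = (r + 3)*(r^3 + 6*r^2 + 12*r + 8) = (r + 2)*(r + 3)*(r^2 + 4*r + 4) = (r + 2)^2*(r + 3)*(r + 2)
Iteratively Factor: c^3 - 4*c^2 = (c - 4)*(c^2) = c*(c - 4)*(c)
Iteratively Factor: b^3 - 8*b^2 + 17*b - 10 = (b - 1)*(b^2 - 7*b + 10) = (b - 2)*(b - 1)*(b - 5)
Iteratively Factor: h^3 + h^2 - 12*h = (h + 4)*(h^2 - 3*h) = (h - 3)*(h + 4)*(h)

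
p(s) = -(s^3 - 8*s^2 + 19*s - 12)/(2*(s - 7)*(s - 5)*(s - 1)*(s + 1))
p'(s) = -(3*s^2 - 16*s + 19)/(2*(s - 7)*(s - 5)*(s - 1)*(s + 1)) + (s^3 - 8*s^2 + 19*s - 12)/(2*(s - 7)*(s - 5)*(s - 1)*(s + 1)^2) + (s^3 - 8*s^2 + 19*s - 12)/(2*(s - 7)*(s - 5)*(s - 1)^2*(s + 1)) + (s^3 - 8*s^2 + 19*s - 12)/(2*(s - 7)*(s - 5)^2*(s - 1)*(s + 1)) + (s^3 - 8*s^2 + 19*s - 12)/(2*(s - 7)^2*(s - 5)*(s - 1)*(s + 1))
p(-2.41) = 0.18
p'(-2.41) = 0.11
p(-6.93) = 0.06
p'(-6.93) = 0.01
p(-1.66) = 0.35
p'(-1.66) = 0.48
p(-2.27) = 0.19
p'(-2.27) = 0.13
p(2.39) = -0.01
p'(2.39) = 0.02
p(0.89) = -0.07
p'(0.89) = 0.06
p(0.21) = -0.13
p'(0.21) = 0.15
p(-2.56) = 0.16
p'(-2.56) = 0.09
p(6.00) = 0.43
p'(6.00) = 0.30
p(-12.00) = 0.03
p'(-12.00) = 0.00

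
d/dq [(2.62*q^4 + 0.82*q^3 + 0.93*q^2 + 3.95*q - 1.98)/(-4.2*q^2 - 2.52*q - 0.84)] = (-22.008*q^5 - 23.2512*q^4 - 12.936*q^3 + 12.18*q^2 - 18.1944*q - 8.3076)/(17.64*q^4 + 21.168*q^3 + 13.4064*q^2 + 4.2336*q + 0.7056)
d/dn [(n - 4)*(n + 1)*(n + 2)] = 3*n^2 - 2*n - 10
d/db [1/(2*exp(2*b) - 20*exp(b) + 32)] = (5 - exp(b))*exp(b)/(exp(2*b) - 10*exp(b) + 16)^2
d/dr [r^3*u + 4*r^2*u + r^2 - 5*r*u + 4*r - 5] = 3*r^2*u + 8*r*u + 2*r - 5*u + 4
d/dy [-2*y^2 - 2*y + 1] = -4*y - 2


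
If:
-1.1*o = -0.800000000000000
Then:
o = 0.73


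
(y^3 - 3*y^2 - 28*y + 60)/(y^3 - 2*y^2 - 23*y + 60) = (y^2 - 8*y + 12)/(y^2 - 7*y + 12)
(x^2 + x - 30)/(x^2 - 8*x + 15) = (x + 6)/(x - 3)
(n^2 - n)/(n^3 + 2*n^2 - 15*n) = (n - 1)/(n^2 + 2*n - 15)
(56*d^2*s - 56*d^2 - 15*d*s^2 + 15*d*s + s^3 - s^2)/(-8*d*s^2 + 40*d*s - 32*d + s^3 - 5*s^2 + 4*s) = (-7*d + s)/(s - 4)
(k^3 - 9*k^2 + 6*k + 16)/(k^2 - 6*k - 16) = (k^2 - k - 2)/(k + 2)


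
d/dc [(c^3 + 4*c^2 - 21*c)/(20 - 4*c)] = (-2*c^3 + 11*c^2 + 40*c - 105)/(4*(c^2 - 10*c + 25))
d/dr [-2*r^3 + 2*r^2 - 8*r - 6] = -6*r^2 + 4*r - 8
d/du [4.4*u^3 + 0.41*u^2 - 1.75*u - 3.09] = 13.2*u^2 + 0.82*u - 1.75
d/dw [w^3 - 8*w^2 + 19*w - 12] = 3*w^2 - 16*w + 19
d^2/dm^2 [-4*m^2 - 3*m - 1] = -8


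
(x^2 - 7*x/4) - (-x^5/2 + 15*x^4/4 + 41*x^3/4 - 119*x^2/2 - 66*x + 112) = x^5/2 - 15*x^4/4 - 41*x^3/4 + 121*x^2/2 + 257*x/4 - 112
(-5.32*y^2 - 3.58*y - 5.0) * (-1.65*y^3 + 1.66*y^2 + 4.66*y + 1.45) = 8.778*y^5 - 2.9242*y^4 - 22.484*y^3 - 32.6968*y^2 - 28.491*y - 7.25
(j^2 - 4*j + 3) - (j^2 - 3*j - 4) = 7 - j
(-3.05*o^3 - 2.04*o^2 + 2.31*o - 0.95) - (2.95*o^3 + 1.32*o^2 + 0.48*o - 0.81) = -6.0*o^3 - 3.36*o^2 + 1.83*o - 0.14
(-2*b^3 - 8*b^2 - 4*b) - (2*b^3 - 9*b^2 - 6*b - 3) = -4*b^3 + b^2 + 2*b + 3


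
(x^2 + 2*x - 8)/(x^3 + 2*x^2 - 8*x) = 1/x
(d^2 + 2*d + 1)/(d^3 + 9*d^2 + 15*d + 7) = 1/(d + 7)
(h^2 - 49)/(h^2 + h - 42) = (h - 7)/(h - 6)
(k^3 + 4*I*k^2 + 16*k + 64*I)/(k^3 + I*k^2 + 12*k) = (k^2 + 16)/(k*(k - 3*I))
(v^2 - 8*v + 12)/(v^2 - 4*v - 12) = (v - 2)/(v + 2)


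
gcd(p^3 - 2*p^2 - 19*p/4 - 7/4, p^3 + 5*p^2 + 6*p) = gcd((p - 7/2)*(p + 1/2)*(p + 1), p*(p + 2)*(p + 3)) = 1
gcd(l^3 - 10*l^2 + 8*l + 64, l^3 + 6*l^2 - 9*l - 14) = 1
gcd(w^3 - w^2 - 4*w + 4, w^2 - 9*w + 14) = w - 2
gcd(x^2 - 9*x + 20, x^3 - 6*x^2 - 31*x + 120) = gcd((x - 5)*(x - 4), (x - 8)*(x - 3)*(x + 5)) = 1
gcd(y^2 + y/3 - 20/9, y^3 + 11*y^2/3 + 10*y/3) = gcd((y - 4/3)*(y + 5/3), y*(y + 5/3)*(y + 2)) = y + 5/3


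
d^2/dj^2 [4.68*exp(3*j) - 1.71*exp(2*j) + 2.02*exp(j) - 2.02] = (42.12*exp(2*j) - 6.84*exp(j) + 2.02)*exp(j)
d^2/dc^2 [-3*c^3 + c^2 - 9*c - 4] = 2 - 18*c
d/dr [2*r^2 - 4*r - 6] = 4*r - 4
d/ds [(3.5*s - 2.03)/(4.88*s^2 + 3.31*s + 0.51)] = (-17.08*s^2 + 19.8128*s + 8.5043)/(23.8144*s^4 + 32.3056*s^3 + 15.9337*s^2 + 3.3762*s + 0.2601)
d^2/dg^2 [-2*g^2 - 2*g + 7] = -4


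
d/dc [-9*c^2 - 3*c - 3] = -18*c - 3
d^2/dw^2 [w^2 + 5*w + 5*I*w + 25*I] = 2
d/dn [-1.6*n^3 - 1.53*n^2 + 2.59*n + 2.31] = -4.8*n^2 - 3.06*n + 2.59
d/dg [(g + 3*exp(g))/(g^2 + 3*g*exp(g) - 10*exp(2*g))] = (-g^2 + 20*g*exp(2*g) - 6*g*exp(g) + 30*exp(3*g) - 19*exp(2*g))/(g^4 + 6*g^3*exp(g) - 11*g^2*exp(2*g) - 60*g*exp(3*g) + 100*exp(4*g))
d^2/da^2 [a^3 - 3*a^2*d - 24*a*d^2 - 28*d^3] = 6*a - 6*d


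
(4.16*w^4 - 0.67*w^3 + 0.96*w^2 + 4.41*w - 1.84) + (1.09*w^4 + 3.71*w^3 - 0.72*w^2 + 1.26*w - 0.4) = 5.25*w^4 + 3.04*w^3 + 0.24*w^2 + 5.67*w - 2.24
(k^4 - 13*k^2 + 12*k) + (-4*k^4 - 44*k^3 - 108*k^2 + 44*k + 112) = -3*k^4 - 44*k^3 - 121*k^2 + 56*k + 112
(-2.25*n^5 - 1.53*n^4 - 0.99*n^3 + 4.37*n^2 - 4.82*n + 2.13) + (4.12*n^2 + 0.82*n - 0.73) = -2.25*n^5 - 1.53*n^4 - 0.99*n^3 + 8.49*n^2 - 4.0*n + 1.4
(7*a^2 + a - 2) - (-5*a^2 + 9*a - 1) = 12*a^2 - 8*a - 1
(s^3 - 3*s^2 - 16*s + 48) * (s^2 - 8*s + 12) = s^5 - 11*s^4 + 20*s^3 + 140*s^2 - 576*s + 576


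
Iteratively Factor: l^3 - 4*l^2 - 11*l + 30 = (l + 3)*(l^2 - 7*l + 10) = (l - 2)*(l + 3)*(l - 5)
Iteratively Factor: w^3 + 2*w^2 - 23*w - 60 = (w + 4)*(w^2 - 2*w - 15) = (w - 5)*(w + 4)*(w + 3)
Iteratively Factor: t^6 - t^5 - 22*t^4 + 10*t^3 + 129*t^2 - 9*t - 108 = (t - 4)*(t^5 + 3*t^4 - 10*t^3 - 30*t^2 + 9*t + 27) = (t - 4)*(t + 1)*(t^4 + 2*t^3 - 12*t^2 - 18*t + 27) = (t - 4)*(t - 1)*(t + 1)*(t^3 + 3*t^2 - 9*t - 27) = (t - 4)*(t - 3)*(t - 1)*(t + 1)*(t^2 + 6*t + 9) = (t - 4)*(t - 3)*(t - 1)*(t + 1)*(t + 3)*(t + 3)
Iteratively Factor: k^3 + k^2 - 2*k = (k)*(k^2 + k - 2) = k*(k - 1)*(k + 2)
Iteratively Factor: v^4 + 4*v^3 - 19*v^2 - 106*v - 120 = (v + 4)*(v^3 - 19*v - 30) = (v + 2)*(v + 4)*(v^2 - 2*v - 15) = (v + 2)*(v + 3)*(v + 4)*(v - 5)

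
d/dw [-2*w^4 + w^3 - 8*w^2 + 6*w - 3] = -8*w^3 + 3*w^2 - 16*w + 6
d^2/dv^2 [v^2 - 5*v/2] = 2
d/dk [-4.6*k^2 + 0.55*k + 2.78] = 0.55 - 9.2*k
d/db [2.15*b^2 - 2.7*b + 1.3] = 4.3*b - 2.7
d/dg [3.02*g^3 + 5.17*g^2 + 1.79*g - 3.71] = 9.06*g^2 + 10.34*g + 1.79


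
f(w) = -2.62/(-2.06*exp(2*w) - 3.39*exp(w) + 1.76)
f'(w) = -2.62*(4.12*exp(2*w) + 3.39*exp(w))/(-2.06*exp(2*w) - 3.39*exp(w) + 1.76)^2 = (-10.7944*exp(w) - 8.8818)*exp(w)/(2.06*exp(2*w) + 3.39*exp(w) - 1.76)^2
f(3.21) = 0.00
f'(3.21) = -0.00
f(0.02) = 0.68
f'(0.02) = -1.37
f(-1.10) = -6.50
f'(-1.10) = -25.53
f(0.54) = 0.26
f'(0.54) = -0.46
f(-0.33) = 1.50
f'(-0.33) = -3.94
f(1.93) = 0.02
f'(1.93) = -0.04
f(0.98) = 0.12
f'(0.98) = -0.21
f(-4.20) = -1.53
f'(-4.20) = -0.05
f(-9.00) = -1.49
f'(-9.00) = 0.00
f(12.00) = 0.00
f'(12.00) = 0.00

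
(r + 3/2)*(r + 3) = r^2 + 9*r/2 + 9/2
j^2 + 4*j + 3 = (j + 1)*(j + 3)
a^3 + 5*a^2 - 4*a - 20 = (a - 2)*(a + 2)*(a + 5)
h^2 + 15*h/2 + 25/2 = (h + 5/2)*(h + 5)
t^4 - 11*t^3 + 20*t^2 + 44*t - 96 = (t - 8)*(t - 3)*(t - 2)*(t + 2)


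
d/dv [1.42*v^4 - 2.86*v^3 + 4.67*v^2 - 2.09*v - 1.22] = 5.68*v^3 - 8.58*v^2 + 9.34*v - 2.09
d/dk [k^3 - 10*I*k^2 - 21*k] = 3*k^2 - 20*I*k - 21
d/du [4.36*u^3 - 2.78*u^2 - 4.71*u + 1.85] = 13.08*u^2 - 5.56*u - 4.71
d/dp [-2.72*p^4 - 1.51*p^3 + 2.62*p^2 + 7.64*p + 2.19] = -10.88*p^3 - 4.53*p^2 + 5.24*p + 7.64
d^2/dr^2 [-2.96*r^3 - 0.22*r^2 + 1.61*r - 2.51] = -17.76*r - 0.44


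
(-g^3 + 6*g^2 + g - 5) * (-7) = 7*g^3 - 42*g^2 - 7*g + 35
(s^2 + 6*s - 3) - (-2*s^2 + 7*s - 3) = 3*s^2 - s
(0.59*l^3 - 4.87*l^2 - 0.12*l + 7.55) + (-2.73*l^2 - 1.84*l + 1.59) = 0.59*l^3 - 7.6*l^2 - 1.96*l + 9.14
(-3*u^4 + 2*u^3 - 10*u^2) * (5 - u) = 3*u^5 - 17*u^4 + 20*u^3 - 50*u^2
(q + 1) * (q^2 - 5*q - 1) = q^3 - 4*q^2 - 6*q - 1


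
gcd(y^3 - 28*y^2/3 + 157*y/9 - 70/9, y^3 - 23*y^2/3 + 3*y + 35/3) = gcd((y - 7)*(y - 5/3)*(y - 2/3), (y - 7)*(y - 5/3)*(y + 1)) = y^2 - 26*y/3 + 35/3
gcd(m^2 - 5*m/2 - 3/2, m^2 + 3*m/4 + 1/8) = m + 1/2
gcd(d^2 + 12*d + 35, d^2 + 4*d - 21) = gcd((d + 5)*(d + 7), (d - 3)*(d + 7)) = d + 7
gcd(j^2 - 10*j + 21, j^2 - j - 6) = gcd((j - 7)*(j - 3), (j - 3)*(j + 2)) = j - 3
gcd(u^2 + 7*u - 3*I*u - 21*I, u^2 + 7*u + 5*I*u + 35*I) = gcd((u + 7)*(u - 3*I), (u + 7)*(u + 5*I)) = u + 7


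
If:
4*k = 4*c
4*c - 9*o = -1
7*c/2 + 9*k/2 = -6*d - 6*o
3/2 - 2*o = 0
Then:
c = 23/16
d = -8/3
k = 23/16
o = 3/4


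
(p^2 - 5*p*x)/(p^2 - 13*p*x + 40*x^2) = p/(p - 8*x)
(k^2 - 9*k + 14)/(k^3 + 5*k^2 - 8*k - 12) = (k - 7)/(k^2 + 7*k + 6)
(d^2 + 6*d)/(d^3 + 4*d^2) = (d + 6)/(d*(d + 4))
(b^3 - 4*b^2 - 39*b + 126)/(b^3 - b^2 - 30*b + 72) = (b - 7)/(b - 4)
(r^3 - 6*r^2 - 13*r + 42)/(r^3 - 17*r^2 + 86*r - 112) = (r + 3)/(r - 8)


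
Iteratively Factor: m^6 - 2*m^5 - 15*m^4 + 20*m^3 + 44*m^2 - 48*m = (m + 3)*(m^5 - 5*m^4 + 20*m^2 - 16*m) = (m + 2)*(m + 3)*(m^4 - 7*m^3 + 14*m^2 - 8*m) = (m - 2)*(m + 2)*(m + 3)*(m^3 - 5*m^2 + 4*m) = (m - 2)*(m - 1)*(m + 2)*(m + 3)*(m^2 - 4*m) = (m - 4)*(m - 2)*(m - 1)*(m + 2)*(m + 3)*(m)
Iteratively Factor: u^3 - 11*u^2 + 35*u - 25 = (u - 1)*(u^2 - 10*u + 25) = (u - 5)*(u - 1)*(u - 5)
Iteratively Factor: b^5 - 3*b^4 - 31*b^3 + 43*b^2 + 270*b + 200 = (b - 5)*(b^4 + 2*b^3 - 21*b^2 - 62*b - 40) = (b - 5)*(b + 1)*(b^3 + b^2 - 22*b - 40) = (b - 5)*(b + 1)*(b + 2)*(b^2 - b - 20) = (b - 5)*(b + 1)*(b + 2)*(b + 4)*(b - 5)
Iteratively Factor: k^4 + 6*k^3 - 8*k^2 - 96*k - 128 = (k + 2)*(k^3 + 4*k^2 - 16*k - 64) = (k + 2)*(k + 4)*(k^2 - 16) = (k - 4)*(k + 2)*(k + 4)*(k + 4)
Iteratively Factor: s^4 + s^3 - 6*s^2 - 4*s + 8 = (s - 2)*(s^3 + 3*s^2 - 4) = (s - 2)*(s + 2)*(s^2 + s - 2) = (s - 2)*(s - 1)*(s + 2)*(s + 2)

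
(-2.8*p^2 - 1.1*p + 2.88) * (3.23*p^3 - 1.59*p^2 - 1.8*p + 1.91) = -9.044*p^5 + 0.899*p^4 + 16.0914*p^3 - 7.9472*p^2 - 7.285*p + 5.5008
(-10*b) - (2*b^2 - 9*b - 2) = -2*b^2 - b + 2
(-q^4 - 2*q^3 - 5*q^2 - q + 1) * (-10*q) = 10*q^5 + 20*q^4 + 50*q^3 + 10*q^2 - 10*q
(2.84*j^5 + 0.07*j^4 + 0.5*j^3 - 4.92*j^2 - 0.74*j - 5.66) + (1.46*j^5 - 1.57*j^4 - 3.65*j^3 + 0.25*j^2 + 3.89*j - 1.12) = 4.3*j^5 - 1.5*j^4 - 3.15*j^3 - 4.67*j^2 + 3.15*j - 6.78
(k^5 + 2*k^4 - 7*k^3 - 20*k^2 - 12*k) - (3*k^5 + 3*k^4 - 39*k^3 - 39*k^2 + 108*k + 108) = -2*k^5 - k^4 + 32*k^3 + 19*k^2 - 120*k - 108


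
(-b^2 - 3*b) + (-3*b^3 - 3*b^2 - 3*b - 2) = -3*b^3 - 4*b^2 - 6*b - 2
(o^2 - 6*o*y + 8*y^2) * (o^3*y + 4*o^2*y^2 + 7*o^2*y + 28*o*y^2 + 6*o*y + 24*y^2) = o^5*y - 2*o^4*y^2 + 7*o^4*y - 16*o^3*y^3 - 14*o^3*y^2 + 6*o^3*y + 32*o^2*y^4 - 112*o^2*y^3 - 12*o^2*y^2 + 224*o*y^4 - 96*o*y^3 + 192*y^4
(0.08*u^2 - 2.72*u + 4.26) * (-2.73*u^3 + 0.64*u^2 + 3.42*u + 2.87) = -0.2184*u^5 + 7.4768*u^4 - 13.097*u^3 - 6.3464*u^2 + 6.7628*u + 12.2262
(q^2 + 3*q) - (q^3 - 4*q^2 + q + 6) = -q^3 + 5*q^2 + 2*q - 6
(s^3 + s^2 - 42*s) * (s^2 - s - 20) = s^5 - 63*s^3 + 22*s^2 + 840*s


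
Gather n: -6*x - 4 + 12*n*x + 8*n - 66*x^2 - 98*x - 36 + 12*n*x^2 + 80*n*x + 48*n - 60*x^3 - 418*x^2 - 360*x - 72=n*(12*x^2 + 92*x + 56) - 60*x^3 - 484*x^2 - 464*x - 112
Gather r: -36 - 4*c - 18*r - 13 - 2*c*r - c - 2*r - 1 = -5*c + r*(-2*c - 20) - 50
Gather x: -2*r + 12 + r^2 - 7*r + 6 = r^2 - 9*r + 18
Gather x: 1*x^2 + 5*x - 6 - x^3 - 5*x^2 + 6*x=-x^3 - 4*x^2 + 11*x - 6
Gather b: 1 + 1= 2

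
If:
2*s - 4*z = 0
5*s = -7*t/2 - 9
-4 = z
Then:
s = -8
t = 62/7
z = -4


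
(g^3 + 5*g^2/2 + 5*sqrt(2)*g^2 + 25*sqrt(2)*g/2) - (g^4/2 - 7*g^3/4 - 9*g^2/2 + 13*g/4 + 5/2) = -g^4/2 + 11*g^3/4 + 7*g^2 + 5*sqrt(2)*g^2 - 13*g/4 + 25*sqrt(2)*g/2 - 5/2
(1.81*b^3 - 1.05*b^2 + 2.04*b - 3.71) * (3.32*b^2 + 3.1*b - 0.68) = 6.0092*b^5 + 2.125*b^4 + 2.287*b^3 - 5.2792*b^2 - 12.8882*b + 2.5228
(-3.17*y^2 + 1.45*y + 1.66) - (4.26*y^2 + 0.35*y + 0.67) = -7.43*y^2 + 1.1*y + 0.99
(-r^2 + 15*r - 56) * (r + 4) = -r^3 + 11*r^2 + 4*r - 224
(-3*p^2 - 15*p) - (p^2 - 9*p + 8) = -4*p^2 - 6*p - 8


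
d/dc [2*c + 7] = 2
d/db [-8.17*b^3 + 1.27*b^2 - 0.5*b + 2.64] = -24.51*b^2 + 2.54*b - 0.5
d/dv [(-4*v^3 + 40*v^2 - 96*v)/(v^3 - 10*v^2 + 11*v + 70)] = 8*(13*v^3 - 170*v^2 + 700*v - 840)/(v^6 - 20*v^5 + 122*v^4 - 80*v^3 - 1279*v^2 + 1540*v + 4900)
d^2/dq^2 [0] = 0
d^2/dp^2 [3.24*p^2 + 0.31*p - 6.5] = 6.48000000000000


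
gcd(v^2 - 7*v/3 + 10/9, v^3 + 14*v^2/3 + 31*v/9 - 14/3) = v - 2/3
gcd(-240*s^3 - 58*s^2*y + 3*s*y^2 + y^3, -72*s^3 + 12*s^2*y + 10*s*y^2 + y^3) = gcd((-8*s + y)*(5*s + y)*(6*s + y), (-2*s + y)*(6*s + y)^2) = 6*s + y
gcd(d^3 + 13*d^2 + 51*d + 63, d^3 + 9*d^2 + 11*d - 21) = d^2 + 10*d + 21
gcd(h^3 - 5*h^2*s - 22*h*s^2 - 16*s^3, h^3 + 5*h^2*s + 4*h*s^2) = h + s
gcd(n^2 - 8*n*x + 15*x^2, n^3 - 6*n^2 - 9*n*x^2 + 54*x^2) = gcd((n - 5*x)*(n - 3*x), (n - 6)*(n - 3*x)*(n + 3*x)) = -n + 3*x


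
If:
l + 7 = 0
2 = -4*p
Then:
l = -7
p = -1/2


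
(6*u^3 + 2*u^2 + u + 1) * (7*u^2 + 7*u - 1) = 42*u^5 + 56*u^4 + 15*u^3 + 12*u^2 + 6*u - 1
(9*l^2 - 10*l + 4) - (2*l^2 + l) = 7*l^2 - 11*l + 4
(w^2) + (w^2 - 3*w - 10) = 2*w^2 - 3*w - 10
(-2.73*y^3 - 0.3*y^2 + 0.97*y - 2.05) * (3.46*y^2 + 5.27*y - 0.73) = -9.4458*y^5 - 15.4251*y^4 + 3.7681*y^3 - 1.7621*y^2 - 11.5116*y + 1.4965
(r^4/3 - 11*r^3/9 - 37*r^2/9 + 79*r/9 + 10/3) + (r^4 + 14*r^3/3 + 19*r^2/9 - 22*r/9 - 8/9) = 4*r^4/3 + 31*r^3/9 - 2*r^2 + 19*r/3 + 22/9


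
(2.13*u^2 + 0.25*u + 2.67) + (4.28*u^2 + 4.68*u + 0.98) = 6.41*u^2 + 4.93*u + 3.65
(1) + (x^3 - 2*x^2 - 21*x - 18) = x^3 - 2*x^2 - 21*x - 17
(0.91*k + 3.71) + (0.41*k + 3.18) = 1.32*k + 6.89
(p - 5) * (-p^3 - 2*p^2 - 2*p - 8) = -p^4 + 3*p^3 + 8*p^2 + 2*p + 40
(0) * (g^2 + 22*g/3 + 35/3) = 0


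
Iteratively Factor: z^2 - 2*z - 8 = (z - 4)*(z + 2)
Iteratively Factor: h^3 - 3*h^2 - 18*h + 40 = (h + 4)*(h^2 - 7*h + 10) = (h - 5)*(h + 4)*(h - 2)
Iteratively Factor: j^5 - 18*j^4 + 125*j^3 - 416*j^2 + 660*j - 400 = (j - 4)*(j^4 - 14*j^3 + 69*j^2 - 140*j + 100) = (j - 5)*(j - 4)*(j^3 - 9*j^2 + 24*j - 20) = (j - 5)*(j - 4)*(j - 2)*(j^2 - 7*j + 10) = (j - 5)*(j - 4)*(j - 2)^2*(j - 5)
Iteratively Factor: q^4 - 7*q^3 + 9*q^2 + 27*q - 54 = (q - 3)*(q^3 - 4*q^2 - 3*q + 18) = (q - 3)^2*(q^2 - q - 6) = (q - 3)^2*(q + 2)*(q - 3)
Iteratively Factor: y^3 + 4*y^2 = (y)*(y^2 + 4*y) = y*(y + 4)*(y)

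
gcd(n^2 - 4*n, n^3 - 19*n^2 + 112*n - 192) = 1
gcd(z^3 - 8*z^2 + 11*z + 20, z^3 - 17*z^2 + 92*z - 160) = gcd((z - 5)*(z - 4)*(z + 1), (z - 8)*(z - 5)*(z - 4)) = z^2 - 9*z + 20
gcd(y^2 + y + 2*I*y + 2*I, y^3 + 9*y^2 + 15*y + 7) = y + 1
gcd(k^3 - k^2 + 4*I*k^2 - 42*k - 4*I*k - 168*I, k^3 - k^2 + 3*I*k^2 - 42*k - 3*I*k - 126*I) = k^2 - k - 42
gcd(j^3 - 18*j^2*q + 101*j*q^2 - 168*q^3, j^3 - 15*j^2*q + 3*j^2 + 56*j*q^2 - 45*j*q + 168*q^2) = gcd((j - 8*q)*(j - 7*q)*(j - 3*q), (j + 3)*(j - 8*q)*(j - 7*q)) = j^2 - 15*j*q + 56*q^2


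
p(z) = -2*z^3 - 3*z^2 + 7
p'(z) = -6*z^2 - 6*z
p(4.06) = -176.30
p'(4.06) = -123.26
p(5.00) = -318.00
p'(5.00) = -180.00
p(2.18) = -27.98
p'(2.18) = -41.59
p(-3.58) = 60.32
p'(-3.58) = -55.42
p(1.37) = -3.77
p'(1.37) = -19.48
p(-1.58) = 7.40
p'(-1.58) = -5.50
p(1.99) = -20.64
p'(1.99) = -35.70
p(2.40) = -37.93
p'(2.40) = -48.96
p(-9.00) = 1222.00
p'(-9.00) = -432.00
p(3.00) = -74.00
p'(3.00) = -72.00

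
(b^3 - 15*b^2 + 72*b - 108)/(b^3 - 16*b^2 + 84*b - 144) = (b - 3)/(b - 4)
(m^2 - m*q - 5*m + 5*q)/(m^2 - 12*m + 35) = (m - q)/(m - 7)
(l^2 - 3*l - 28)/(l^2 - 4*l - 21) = (l + 4)/(l + 3)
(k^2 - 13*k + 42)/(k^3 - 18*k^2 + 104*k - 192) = (k - 7)/(k^2 - 12*k + 32)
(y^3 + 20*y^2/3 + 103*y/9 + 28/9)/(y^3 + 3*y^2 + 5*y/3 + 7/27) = 3*(y + 4)/(3*y + 1)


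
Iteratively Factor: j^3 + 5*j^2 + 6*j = (j)*(j^2 + 5*j + 6) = j*(j + 2)*(j + 3)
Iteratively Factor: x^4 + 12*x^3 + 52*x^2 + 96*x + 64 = (x + 4)*(x^3 + 8*x^2 + 20*x + 16) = (x + 4)^2*(x^2 + 4*x + 4) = (x + 2)*(x + 4)^2*(x + 2)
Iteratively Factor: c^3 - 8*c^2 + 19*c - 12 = (c - 1)*(c^2 - 7*c + 12) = (c - 4)*(c - 1)*(c - 3)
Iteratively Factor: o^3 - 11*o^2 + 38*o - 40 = (o - 4)*(o^2 - 7*o + 10) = (o - 5)*(o - 4)*(o - 2)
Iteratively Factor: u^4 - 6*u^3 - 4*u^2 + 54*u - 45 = (u - 5)*(u^3 - u^2 - 9*u + 9) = (u - 5)*(u + 3)*(u^2 - 4*u + 3) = (u - 5)*(u - 1)*(u + 3)*(u - 3)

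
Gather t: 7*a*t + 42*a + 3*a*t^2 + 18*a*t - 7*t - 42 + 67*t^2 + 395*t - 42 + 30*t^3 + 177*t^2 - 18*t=42*a + 30*t^3 + t^2*(3*a + 244) + t*(25*a + 370) - 84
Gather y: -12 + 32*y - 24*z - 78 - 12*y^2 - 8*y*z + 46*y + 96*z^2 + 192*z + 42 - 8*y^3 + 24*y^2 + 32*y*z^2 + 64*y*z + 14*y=-8*y^3 + 12*y^2 + y*(32*z^2 + 56*z + 92) + 96*z^2 + 168*z - 48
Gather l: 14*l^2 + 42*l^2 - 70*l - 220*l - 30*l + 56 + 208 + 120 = 56*l^2 - 320*l + 384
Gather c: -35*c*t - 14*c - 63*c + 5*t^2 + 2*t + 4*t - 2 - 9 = c*(-35*t - 77) + 5*t^2 + 6*t - 11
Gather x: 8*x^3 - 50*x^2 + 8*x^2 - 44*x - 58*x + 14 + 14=8*x^3 - 42*x^2 - 102*x + 28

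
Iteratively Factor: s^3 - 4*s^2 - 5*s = (s + 1)*(s^2 - 5*s) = (s - 5)*(s + 1)*(s)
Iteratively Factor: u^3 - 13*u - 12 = (u + 1)*(u^2 - u - 12) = (u - 4)*(u + 1)*(u + 3)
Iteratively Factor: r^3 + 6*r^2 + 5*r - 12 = (r + 3)*(r^2 + 3*r - 4) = (r + 3)*(r + 4)*(r - 1)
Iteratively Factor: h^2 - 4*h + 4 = (h - 2)*(h - 2)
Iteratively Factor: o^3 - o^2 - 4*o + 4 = (o - 2)*(o^2 + o - 2) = (o - 2)*(o - 1)*(o + 2)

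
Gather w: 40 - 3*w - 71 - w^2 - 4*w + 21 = -w^2 - 7*w - 10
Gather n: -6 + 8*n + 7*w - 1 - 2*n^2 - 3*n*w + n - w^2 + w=-2*n^2 + n*(9 - 3*w) - w^2 + 8*w - 7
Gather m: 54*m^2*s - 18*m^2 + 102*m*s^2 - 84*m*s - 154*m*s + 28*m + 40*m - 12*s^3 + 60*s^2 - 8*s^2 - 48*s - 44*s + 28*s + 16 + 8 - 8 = m^2*(54*s - 18) + m*(102*s^2 - 238*s + 68) - 12*s^3 + 52*s^2 - 64*s + 16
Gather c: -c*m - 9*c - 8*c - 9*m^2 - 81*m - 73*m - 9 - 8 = c*(-m - 17) - 9*m^2 - 154*m - 17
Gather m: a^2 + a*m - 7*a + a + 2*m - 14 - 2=a^2 - 6*a + m*(a + 2) - 16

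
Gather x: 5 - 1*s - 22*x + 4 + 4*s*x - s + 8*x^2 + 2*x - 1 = -2*s + 8*x^2 + x*(4*s - 20) + 8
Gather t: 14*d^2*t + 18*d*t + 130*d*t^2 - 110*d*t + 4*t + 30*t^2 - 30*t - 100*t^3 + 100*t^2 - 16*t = -100*t^3 + t^2*(130*d + 130) + t*(14*d^2 - 92*d - 42)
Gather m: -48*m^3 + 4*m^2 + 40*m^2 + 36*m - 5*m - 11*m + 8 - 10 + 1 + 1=-48*m^3 + 44*m^2 + 20*m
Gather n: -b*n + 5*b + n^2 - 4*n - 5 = 5*b + n^2 + n*(-b - 4) - 5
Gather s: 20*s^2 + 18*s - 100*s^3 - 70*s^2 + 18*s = -100*s^3 - 50*s^2 + 36*s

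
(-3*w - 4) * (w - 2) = -3*w^2 + 2*w + 8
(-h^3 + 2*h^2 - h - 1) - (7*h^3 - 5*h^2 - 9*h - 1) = -8*h^3 + 7*h^2 + 8*h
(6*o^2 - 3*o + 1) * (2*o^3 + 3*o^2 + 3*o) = 12*o^5 + 12*o^4 + 11*o^3 - 6*o^2 + 3*o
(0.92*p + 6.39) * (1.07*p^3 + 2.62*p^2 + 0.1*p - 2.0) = 0.9844*p^4 + 9.2477*p^3 + 16.8338*p^2 - 1.201*p - 12.78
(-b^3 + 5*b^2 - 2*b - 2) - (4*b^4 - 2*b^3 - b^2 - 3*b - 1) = -4*b^4 + b^3 + 6*b^2 + b - 1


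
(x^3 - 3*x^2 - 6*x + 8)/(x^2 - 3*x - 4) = (x^2 + x - 2)/(x + 1)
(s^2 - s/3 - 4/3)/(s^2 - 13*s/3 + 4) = (s + 1)/(s - 3)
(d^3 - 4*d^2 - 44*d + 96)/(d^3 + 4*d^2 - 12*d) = (d - 8)/d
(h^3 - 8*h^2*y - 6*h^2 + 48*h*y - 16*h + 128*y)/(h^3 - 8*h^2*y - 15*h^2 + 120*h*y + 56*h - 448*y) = (h + 2)/(h - 7)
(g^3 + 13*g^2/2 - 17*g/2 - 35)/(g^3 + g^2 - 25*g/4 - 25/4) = 2*(g^2 + 9*g + 14)/(2*g^2 + 7*g + 5)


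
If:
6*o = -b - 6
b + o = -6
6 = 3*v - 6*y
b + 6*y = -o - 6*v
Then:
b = -6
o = 0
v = 4/3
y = -1/3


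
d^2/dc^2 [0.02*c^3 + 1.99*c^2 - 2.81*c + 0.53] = 0.12*c + 3.98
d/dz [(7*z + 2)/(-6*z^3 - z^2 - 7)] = (-42*z^3 - 7*z^2 + 2*z*(7*z + 2)*(9*z + 1) - 49)/(6*z^3 + z^2 + 7)^2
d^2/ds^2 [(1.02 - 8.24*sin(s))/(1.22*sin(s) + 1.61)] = (5.32907051820075e-15*sin(s)^3 - 17.703176*sin(s)^2 + 23.362388*sin(s) + 35.406352)/(1.815848*sin(s)^3 + 7.188972*sin(s)^2 + 9.487086*sin(s) + 4.173281)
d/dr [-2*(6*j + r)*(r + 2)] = -12*j - 4*r - 4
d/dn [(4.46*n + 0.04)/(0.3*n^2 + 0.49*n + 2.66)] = (-1.338*n^2 - 0.024*n + 11.844)/(0.09*n^4 + 0.294*n^3 + 1.8361*n^2 + 2.6068*n + 7.0756)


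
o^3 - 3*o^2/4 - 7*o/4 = o*(o - 7/4)*(o + 1)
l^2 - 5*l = l*(l - 5)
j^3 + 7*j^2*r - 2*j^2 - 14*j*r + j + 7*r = (j - 1)^2*(j + 7*r)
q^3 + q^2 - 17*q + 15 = (q - 3)*(q - 1)*(q + 5)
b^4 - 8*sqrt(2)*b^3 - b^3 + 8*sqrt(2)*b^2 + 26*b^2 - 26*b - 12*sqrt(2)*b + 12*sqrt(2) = (b - 1)*(b - 6*sqrt(2))*(b - sqrt(2))^2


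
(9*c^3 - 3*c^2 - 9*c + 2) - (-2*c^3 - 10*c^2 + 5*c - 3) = 11*c^3 + 7*c^2 - 14*c + 5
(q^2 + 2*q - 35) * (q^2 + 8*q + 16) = q^4 + 10*q^3 - 3*q^2 - 248*q - 560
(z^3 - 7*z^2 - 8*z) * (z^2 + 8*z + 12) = z^5 + z^4 - 52*z^3 - 148*z^2 - 96*z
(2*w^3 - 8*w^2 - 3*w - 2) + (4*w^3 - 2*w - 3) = 6*w^3 - 8*w^2 - 5*w - 5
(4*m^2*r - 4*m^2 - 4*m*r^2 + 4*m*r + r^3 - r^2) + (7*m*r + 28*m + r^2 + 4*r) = 4*m^2*r - 4*m^2 - 4*m*r^2 + 11*m*r + 28*m + r^3 + 4*r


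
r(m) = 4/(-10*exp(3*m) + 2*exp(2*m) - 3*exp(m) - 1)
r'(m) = 4*(30*exp(3*m) - 4*exp(2*m) + 3*exp(m))/(-10*exp(3*m) + 2*exp(2*m) - 3*exp(m) - 1)^2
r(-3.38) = -3.64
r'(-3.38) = 0.33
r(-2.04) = -2.90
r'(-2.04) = 0.82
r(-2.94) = -3.46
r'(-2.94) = 0.46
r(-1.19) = -1.99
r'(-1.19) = 1.37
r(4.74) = -0.00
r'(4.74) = 0.00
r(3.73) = -0.00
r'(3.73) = 0.00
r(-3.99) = -3.79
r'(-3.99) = 0.20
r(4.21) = -0.00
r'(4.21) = 0.00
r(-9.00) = -4.00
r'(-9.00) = 0.00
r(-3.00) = -3.49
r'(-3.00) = 0.44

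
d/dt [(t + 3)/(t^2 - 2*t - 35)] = (t^2 - 2*t - 2*(t - 1)*(t + 3) - 35)/(-t^2 + 2*t + 35)^2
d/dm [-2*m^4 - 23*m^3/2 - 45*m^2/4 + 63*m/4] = -8*m^3 - 69*m^2/2 - 45*m/2 + 63/4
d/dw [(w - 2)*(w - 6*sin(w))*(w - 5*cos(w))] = (2 - w)*(w - 5*cos(w))*(6*cos(w) - 1) + (w - 2)*(w - 6*sin(w))*(5*sin(w) + 1) + (w - 6*sin(w))*(w - 5*cos(w))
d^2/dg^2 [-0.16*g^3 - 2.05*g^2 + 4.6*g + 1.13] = -0.96*g - 4.1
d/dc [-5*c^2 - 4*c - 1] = -10*c - 4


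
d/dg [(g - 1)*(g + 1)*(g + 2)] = 3*g^2 + 4*g - 1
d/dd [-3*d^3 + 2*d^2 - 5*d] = -9*d^2 + 4*d - 5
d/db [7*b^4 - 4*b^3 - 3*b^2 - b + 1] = 28*b^3 - 12*b^2 - 6*b - 1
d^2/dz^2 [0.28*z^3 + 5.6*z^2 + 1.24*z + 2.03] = 1.68*z + 11.2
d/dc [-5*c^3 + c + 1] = 1 - 15*c^2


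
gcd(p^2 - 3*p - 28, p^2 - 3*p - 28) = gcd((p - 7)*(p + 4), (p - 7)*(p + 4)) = p^2 - 3*p - 28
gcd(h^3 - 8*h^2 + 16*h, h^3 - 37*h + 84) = h - 4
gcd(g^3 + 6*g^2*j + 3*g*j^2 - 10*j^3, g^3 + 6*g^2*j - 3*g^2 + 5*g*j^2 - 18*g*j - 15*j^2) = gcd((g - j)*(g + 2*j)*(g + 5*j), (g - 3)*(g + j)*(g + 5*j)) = g + 5*j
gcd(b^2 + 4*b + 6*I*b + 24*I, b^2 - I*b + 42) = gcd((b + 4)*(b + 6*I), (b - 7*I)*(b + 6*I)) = b + 6*I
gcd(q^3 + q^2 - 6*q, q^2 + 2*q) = q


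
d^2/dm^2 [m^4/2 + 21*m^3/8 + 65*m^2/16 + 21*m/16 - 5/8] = 6*m^2 + 63*m/4 + 65/8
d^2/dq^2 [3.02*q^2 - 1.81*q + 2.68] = 6.04000000000000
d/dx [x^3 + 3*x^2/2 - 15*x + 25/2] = 3*x^2 + 3*x - 15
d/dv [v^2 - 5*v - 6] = 2*v - 5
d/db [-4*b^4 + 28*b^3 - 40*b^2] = 4*b*(-4*b^2 + 21*b - 20)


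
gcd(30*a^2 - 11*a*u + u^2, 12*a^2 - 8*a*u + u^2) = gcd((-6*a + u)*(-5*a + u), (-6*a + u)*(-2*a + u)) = -6*a + u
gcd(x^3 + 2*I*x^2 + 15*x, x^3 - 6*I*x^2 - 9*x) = x^2 - 3*I*x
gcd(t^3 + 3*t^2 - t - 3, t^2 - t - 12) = t + 3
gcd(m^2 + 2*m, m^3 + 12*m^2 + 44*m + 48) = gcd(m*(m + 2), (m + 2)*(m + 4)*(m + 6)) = m + 2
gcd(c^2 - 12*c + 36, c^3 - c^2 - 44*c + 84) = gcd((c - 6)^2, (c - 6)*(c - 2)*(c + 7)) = c - 6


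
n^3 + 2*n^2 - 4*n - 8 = (n - 2)*(n + 2)^2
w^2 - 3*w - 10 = (w - 5)*(w + 2)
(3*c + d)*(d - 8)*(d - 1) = 3*c*d^2 - 27*c*d + 24*c + d^3 - 9*d^2 + 8*d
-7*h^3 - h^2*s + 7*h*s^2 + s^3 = (-h + s)*(h + s)*(7*h + s)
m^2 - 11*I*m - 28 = (m - 7*I)*(m - 4*I)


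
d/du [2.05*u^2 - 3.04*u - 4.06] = 4.1*u - 3.04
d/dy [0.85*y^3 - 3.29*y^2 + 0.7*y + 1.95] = 2.55*y^2 - 6.58*y + 0.7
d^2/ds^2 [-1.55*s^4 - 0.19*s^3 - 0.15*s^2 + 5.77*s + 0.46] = -18.6*s^2 - 1.14*s - 0.3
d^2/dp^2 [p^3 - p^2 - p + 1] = 6*p - 2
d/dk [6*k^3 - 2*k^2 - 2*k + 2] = 18*k^2 - 4*k - 2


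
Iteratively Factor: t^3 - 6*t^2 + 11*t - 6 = (t - 2)*(t^2 - 4*t + 3) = (t - 2)*(t - 1)*(t - 3)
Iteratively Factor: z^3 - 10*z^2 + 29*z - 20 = (z - 1)*(z^2 - 9*z + 20) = (z - 4)*(z - 1)*(z - 5)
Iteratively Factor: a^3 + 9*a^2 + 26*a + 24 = (a + 4)*(a^2 + 5*a + 6) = (a + 2)*(a + 4)*(a + 3)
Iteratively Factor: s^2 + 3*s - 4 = (s + 4)*(s - 1)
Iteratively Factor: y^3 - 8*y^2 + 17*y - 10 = (y - 5)*(y^2 - 3*y + 2) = (y - 5)*(y - 2)*(y - 1)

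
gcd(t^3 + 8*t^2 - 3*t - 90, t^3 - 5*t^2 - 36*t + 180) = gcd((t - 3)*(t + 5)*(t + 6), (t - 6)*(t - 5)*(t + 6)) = t + 6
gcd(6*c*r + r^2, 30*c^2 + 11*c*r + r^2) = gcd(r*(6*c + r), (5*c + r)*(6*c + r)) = 6*c + r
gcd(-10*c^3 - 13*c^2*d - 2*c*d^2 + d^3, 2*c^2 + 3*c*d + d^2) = 2*c^2 + 3*c*d + d^2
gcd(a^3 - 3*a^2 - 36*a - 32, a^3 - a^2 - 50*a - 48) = a^2 - 7*a - 8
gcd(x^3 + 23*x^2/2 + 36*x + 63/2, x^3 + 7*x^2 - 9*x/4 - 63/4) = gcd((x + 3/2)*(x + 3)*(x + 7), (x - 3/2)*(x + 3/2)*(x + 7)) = x^2 + 17*x/2 + 21/2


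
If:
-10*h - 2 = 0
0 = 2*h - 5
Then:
No Solution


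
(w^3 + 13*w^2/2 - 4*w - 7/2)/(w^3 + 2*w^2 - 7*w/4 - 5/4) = 2*(w + 7)/(2*w + 5)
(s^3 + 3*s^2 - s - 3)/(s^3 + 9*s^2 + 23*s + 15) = (s - 1)/(s + 5)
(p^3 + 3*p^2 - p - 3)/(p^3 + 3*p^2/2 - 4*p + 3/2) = 2*(p + 1)/(2*p - 1)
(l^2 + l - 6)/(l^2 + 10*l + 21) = (l - 2)/(l + 7)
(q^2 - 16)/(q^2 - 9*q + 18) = (q^2 - 16)/(q^2 - 9*q + 18)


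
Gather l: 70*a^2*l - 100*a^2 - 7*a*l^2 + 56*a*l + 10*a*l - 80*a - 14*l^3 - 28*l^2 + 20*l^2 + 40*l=-100*a^2 - 80*a - 14*l^3 + l^2*(-7*a - 8) + l*(70*a^2 + 66*a + 40)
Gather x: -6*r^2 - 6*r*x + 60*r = -6*r^2 - 6*r*x + 60*r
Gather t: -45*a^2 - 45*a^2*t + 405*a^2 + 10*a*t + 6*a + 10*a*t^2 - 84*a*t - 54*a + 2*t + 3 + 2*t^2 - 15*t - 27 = 360*a^2 - 48*a + t^2*(10*a + 2) + t*(-45*a^2 - 74*a - 13) - 24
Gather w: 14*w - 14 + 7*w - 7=21*w - 21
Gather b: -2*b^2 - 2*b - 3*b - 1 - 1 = -2*b^2 - 5*b - 2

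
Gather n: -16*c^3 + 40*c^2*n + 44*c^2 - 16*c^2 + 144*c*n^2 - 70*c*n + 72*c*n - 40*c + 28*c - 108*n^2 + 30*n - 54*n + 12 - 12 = -16*c^3 + 28*c^2 - 12*c + n^2*(144*c - 108) + n*(40*c^2 + 2*c - 24)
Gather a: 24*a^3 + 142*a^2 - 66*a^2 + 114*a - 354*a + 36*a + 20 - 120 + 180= 24*a^3 + 76*a^2 - 204*a + 80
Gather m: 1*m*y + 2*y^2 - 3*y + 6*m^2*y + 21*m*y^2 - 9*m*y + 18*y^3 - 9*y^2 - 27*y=6*m^2*y + m*(21*y^2 - 8*y) + 18*y^3 - 7*y^2 - 30*y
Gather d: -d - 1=-d - 1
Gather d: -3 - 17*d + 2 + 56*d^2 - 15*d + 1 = 56*d^2 - 32*d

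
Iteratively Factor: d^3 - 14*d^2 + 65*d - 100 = (d - 5)*(d^2 - 9*d + 20) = (d - 5)*(d - 4)*(d - 5)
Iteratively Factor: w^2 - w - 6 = (w + 2)*(w - 3)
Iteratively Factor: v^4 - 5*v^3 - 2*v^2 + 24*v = (v + 2)*(v^3 - 7*v^2 + 12*v) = (v - 3)*(v + 2)*(v^2 - 4*v) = (v - 4)*(v - 3)*(v + 2)*(v)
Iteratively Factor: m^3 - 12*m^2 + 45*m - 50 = (m - 5)*(m^2 - 7*m + 10) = (m - 5)^2*(m - 2)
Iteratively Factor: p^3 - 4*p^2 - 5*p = (p + 1)*(p^2 - 5*p) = p*(p + 1)*(p - 5)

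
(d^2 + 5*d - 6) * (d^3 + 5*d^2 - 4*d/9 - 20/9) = d^5 + 10*d^4 + 167*d^3/9 - 310*d^2/9 - 76*d/9 + 40/3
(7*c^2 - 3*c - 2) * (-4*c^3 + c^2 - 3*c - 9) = -28*c^5 + 19*c^4 - 16*c^3 - 56*c^2 + 33*c + 18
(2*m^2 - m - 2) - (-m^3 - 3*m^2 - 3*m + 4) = m^3 + 5*m^2 + 2*m - 6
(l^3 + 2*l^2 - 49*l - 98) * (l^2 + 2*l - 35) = l^5 + 4*l^4 - 80*l^3 - 266*l^2 + 1519*l + 3430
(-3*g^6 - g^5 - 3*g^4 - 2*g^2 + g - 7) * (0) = 0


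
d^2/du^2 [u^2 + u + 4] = 2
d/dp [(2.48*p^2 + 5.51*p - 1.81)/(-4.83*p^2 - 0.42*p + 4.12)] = (25.5717*p^2 + 2.9506*p + 21.941)/(23.3289*p^4 + 4.0572*p^3 - 39.6228*p^2 - 3.4608*p + 16.9744)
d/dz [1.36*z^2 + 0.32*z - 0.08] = 2.72*z + 0.32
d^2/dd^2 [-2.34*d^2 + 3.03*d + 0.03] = -4.68000000000000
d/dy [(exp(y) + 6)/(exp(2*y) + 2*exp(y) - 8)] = (-2*(exp(y) + 1)*(exp(y) + 6) + exp(2*y) + 2*exp(y) - 8)*exp(y)/(exp(2*y) + 2*exp(y) - 8)^2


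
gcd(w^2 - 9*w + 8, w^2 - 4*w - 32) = w - 8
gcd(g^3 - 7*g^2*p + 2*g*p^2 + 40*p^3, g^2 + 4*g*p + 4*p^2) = g + 2*p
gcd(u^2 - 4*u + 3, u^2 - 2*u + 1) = u - 1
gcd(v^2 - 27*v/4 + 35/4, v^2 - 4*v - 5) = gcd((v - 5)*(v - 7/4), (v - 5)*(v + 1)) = v - 5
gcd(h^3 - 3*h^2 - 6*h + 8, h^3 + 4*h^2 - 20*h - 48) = h^2 - 2*h - 8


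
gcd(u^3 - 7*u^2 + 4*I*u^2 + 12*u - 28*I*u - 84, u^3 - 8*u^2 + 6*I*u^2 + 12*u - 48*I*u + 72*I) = u + 6*I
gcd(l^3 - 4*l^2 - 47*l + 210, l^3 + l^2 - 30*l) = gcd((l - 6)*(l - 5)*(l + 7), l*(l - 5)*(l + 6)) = l - 5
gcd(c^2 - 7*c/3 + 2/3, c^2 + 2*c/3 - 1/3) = c - 1/3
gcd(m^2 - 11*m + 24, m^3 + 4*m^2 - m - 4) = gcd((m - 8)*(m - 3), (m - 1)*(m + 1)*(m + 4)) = 1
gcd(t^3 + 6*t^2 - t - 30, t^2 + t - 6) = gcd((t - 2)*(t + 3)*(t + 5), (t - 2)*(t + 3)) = t^2 + t - 6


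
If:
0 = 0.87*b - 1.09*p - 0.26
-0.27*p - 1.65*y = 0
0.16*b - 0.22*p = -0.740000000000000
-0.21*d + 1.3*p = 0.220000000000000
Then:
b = 50.81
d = 248.54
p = 40.32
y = -6.60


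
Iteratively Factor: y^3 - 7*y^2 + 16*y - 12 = (y - 2)*(y^2 - 5*y + 6) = (y - 2)^2*(y - 3)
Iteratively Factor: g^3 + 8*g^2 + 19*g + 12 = (g + 1)*(g^2 + 7*g + 12) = (g + 1)*(g + 3)*(g + 4)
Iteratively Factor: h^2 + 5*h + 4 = (h + 4)*(h + 1)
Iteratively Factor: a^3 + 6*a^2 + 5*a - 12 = (a - 1)*(a^2 + 7*a + 12) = (a - 1)*(a + 3)*(a + 4)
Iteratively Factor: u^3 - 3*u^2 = (u)*(u^2 - 3*u) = u*(u - 3)*(u)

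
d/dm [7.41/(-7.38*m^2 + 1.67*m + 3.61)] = (109.3716*m - 12.3747)/(-7.38*m^2 + 1.67*m + 3.61)^2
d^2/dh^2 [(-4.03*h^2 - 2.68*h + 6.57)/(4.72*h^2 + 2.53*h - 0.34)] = (1.13686837721616e-13*h^4 - 23.1629280000001*h^3 + 839.410464*h^2 + 444.932688*h + 99.65249)/(105.154048*h^6 + 169.093056*h^5 + 67.912776*h^4 - 8.166587*h^3 - 4.892022*h^2 + 0.877404*h - 0.039304)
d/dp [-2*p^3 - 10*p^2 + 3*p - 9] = -6*p^2 - 20*p + 3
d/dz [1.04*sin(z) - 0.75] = 1.04*cos(z)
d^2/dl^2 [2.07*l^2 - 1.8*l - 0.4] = 4.14000000000000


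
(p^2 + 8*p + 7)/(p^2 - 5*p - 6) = (p + 7)/(p - 6)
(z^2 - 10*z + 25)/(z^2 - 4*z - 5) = (z - 5)/(z + 1)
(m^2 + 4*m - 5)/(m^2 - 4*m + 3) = (m + 5)/(m - 3)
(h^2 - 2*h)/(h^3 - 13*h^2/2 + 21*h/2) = 2*(h - 2)/(2*h^2 - 13*h + 21)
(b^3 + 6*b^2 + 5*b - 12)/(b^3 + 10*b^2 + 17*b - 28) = (b + 3)/(b + 7)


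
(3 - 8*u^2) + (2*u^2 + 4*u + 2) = -6*u^2 + 4*u + 5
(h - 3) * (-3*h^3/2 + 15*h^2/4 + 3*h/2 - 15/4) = -3*h^4/2 + 33*h^3/4 - 39*h^2/4 - 33*h/4 + 45/4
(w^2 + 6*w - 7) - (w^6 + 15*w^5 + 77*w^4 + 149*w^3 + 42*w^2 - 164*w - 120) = -w^6 - 15*w^5 - 77*w^4 - 149*w^3 - 41*w^2 + 170*w + 113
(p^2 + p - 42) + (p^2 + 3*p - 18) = 2*p^2 + 4*p - 60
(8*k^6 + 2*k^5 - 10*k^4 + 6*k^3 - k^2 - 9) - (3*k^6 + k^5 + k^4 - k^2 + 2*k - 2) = 5*k^6 + k^5 - 11*k^4 + 6*k^3 - 2*k - 7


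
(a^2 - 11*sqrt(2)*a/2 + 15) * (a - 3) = a^3 - 11*sqrt(2)*a^2/2 - 3*a^2 + 15*a + 33*sqrt(2)*a/2 - 45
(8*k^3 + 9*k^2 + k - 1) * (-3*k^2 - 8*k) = -24*k^5 - 91*k^4 - 75*k^3 - 5*k^2 + 8*k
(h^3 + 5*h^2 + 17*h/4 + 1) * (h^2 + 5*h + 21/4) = h^5 + 10*h^4 + 69*h^3/2 + 97*h^2/2 + 437*h/16 + 21/4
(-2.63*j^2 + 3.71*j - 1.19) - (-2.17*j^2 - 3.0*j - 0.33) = -0.46*j^2 + 6.71*j - 0.86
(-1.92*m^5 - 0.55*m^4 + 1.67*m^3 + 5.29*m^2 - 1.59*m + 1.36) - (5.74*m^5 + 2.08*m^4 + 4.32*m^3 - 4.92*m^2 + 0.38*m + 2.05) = -7.66*m^5 - 2.63*m^4 - 2.65*m^3 + 10.21*m^2 - 1.97*m - 0.69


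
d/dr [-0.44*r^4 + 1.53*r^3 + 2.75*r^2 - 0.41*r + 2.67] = -1.76*r^3 + 4.59*r^2 + 5.5*r - 0.41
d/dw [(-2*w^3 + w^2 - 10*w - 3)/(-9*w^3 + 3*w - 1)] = (9*w^4 - 192*w^3 - 72*w^2 - 2*w + 19)/(81*w^6 - 54*w^4 + 18*w^3 + 9*w^2 - 6*w + 1)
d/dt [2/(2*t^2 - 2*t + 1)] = 4*(1 - 2*t)/(2*t^2 - 2*t + 1)^2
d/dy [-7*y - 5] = -7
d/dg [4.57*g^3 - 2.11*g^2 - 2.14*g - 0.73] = 13.71*g^2 - 4.22*g - 2.14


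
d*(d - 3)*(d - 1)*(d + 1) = d^4 - 3*d^3 - d^2 + 3*d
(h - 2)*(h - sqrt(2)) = h^2 - 2*h - sqrt(2)*h + 2*sqrt(2)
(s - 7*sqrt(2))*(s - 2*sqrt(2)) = s^2 - 9*sqrt(2)*s + 28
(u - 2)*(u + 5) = u^2 + 3*u - 10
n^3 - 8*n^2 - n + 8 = (n - 8)*(n - 1)*(n + 1)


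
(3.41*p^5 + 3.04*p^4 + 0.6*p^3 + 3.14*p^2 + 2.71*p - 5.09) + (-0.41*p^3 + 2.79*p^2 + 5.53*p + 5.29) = 3.41*p^5 + 3.04*p^4 + 0.19*p^3 + 5.93*p^2 + 8.24*p + 0.2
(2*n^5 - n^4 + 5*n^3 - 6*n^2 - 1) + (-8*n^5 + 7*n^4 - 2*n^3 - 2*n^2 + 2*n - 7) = -6*n^5 + 6*n^4 + 3*n^3 - 8*n^2 + 2*n - 8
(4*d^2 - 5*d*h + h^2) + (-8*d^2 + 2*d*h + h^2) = -4*d^2 - 3*d*h + 2*h^2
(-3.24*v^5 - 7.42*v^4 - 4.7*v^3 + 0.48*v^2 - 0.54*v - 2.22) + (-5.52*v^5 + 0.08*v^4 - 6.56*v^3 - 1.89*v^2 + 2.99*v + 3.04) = -8.76*v^5 - 7.34*v^4 - 11.26*v^3 - 1.41*v^2 + 2.45*v + 0.82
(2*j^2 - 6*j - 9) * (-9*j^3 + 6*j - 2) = -18*j^5 + 54*j^4 + 93*j^3 - 40*j^2 - 42*j + 18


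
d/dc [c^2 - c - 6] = 2*c - 1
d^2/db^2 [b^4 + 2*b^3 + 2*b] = 12*b*(b + 1)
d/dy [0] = 0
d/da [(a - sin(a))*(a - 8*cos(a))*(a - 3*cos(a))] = (a - sin(a))*(a - 8*cos(a))*(3*sin(a) + 1) + (a - sin(a))*(a - 3*cos(a))*(8*sin(a) + 1) - (a - 8*cos(a))*(a - 3*cos(a))*(cos(a) - 1)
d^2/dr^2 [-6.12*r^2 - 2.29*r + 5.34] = -12.2400000000000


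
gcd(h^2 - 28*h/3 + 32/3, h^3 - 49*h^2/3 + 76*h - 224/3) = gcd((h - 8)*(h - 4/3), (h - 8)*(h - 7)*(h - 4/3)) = h^2 - 28*h/3 + 32/3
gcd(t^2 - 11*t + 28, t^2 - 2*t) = 1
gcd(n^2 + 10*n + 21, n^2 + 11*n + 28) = n + 7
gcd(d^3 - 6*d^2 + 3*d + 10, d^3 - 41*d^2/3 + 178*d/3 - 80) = d - 5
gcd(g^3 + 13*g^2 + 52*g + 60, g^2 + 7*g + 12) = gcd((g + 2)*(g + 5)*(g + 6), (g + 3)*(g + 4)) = 1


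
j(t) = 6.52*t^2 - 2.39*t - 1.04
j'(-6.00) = -80.63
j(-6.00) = 248.02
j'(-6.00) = -80.63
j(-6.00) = 248.02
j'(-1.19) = -17.91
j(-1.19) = 11.04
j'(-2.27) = -31.99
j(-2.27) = 37.98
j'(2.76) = 33.60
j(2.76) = 42.03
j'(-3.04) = -42.03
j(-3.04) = 66.48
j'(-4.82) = -65.24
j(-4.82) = 161.96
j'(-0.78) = -12.56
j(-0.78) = 4.79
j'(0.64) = 5.96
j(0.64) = 0.10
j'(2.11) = 25.12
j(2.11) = 22.94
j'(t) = 13.04*t - 2.39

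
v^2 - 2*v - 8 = (v - 4)*(v + 2)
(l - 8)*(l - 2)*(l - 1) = l^3 - 11*l^2 + 26*l - 16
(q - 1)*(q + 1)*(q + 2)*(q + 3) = q^4 + 5*q^3 + 5*q^2 - 5*q - 6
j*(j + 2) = j^2 + 2*j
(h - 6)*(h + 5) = h^2 - h - 30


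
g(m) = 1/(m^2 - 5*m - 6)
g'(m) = (5 - 2*m)/(m^2 - 5*m - 6)^2 = (5 - 2*m)/(-m^2 + 5*m + 6)^2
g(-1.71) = 0.18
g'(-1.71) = 0.28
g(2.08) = -0.08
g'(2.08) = 0.01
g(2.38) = -0.08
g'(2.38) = 0.00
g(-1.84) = 0.15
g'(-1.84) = 0.20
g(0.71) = -0.11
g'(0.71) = 0.04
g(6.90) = 0.14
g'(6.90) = -0.17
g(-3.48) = 0.04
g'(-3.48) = 0.02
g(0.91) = -0.10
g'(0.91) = 0.03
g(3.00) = -0.08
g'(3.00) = -0.00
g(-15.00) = 0.00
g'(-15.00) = 0.00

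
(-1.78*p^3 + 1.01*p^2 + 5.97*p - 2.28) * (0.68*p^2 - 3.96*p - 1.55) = -1.2104*p^5 + 7.7356*p^4 + 2.819*p^3 - 26.7571*p^2 - 0.224700000000002*p + 3.534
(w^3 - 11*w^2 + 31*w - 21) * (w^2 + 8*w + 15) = w^5 - 3*w^4 - 42*w^3 + 62*w^2 + 297*w - 315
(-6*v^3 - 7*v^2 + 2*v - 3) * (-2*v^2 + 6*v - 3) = 12*v^5 - 22*v^4 - 28*v^3 + 39*v^2 - 24*v + 9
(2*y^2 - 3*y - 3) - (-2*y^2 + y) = 4*y^2 - 4*y - 3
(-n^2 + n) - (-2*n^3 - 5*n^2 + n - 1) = 2*n^3 + 4*n^2 + 1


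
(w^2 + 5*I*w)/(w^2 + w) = (w + 5*I)/(w + 1)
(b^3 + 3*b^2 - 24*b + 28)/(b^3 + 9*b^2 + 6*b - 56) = (b - 2)/(b + 4)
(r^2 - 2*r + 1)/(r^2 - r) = (r - 1)/r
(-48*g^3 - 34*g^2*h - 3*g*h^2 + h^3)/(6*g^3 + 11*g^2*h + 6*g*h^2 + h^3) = (-8*g + h)/(g + h)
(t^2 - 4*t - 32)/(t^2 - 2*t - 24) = (t - 8)/(t - 6)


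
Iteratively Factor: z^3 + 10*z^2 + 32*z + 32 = (z + 2)*(z^2 + 8*z + 16) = (z + 2)*(z + 4)*(z + 4)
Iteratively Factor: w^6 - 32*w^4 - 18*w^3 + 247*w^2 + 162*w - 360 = (w - 5)*(w^5 + 5*w^4 - 7*w^3 - 53*w^2 - 18*w + 72) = (w - 5)*(w - 1)*(w^4 + 6*w^3 - w^2 - 54*w - 72) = (w - 5)*(w - 1)*(w + 3)*(w^3 + 3*w^2 - 10*w - 24) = (w - 5)*(w - 1)*(w + 2)*(w + 3)*(w^2 + w - 12) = (w - 5)*(w - 3)*(w - 1)*(w + 2)*(w + 3)*(w + 4)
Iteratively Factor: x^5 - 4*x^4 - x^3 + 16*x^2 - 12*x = (x + 2)*(x^4 - 6*x^3 + 11*x^2 - 6*x) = (x - 1)*(x + 2)*(x^3 - 5*x^2 + 6*x) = (x - 3)*(x - 1)*(x + 2)*(x^2 - 2*x) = (x - 3)*(x - 2)*(x - 1)*(x + 2)*(x)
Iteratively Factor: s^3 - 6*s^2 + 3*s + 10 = (s + 1)*(s^2 - 7*s + 10) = (s - 5)*(s + 1)*(s - 2)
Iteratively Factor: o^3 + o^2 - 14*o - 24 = (o + 3)*(o^2 - 2*o - 8) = (o + 2)*(o + 3)*(o - 4)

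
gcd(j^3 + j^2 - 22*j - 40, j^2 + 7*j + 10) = j + 2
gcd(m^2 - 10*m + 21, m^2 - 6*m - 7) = m - 7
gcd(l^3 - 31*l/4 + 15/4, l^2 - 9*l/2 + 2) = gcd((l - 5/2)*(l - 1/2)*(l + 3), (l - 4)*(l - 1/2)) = l - 1/2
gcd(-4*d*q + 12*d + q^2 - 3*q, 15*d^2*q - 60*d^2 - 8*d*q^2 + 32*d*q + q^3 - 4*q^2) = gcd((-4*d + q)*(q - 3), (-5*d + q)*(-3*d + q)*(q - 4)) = 1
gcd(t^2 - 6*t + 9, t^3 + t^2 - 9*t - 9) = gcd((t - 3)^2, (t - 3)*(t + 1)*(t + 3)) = t - 3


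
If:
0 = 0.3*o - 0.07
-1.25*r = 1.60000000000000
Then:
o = 0.23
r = -1.28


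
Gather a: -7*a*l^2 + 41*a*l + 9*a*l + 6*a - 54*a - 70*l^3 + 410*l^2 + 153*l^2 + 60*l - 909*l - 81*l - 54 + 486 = a*(-7*l^2 + 50*l - 48) - 70*l^3 + 563*l^2 - 930*l + 432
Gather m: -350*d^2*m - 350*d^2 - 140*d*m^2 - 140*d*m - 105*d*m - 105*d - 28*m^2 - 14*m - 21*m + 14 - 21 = -350*d^2 - 105*d + m^2*(-140*d - 28) + m*(-350*d^2 - 245*d - 35) - 7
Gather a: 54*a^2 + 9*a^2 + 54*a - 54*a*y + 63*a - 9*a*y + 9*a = 63*a^2 + a*(126 - 63*y)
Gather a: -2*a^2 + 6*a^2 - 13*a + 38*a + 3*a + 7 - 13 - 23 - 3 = 4*a^2 + 28*a - 32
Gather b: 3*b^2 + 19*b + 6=3*b^2 + 19*b + 6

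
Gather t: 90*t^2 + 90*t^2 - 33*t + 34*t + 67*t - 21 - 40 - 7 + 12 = 180*t^2 + 68*t - 56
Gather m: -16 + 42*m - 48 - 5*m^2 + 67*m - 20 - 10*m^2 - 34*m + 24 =-15*m^2 + 75*m - 60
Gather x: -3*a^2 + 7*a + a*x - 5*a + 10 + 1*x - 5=-3*a^2 + 2*a + x*(a + 1) + 5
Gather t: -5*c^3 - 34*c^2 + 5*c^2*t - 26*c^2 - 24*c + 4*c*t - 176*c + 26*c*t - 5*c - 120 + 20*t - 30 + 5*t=-5*c^3 - 60*c^2 - 205*c + t*(5*c^2 + 30*c + 25) - 150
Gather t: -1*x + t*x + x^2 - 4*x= t*x + x^2 - 5*x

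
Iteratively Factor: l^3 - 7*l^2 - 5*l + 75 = (l + 3)*(l^2 - 10*l + 25) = (l - 5)*(l + 3)*(l - 5)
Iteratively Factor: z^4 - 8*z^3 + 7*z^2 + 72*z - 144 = (z + 3)*(z^3 - 11*z^2 + 40*z - 48) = (z - 4)*(z + 3)*(z^2 - 7*z + 12) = (z - 4)*(z - 3)*(z + 3)*(z - 4)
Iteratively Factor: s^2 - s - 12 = (s + 3)*(s - 4)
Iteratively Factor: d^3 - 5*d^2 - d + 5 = (d - 5)*(d^2 - 1) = (d - 5)*(d - 1)*(d + 1)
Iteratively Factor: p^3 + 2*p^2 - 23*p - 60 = (p + 4)*(p^2 - 2*p - 15) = (p - 5)*(p + 4)*(p + 3)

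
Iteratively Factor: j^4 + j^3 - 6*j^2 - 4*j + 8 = (j + 2)*(j^3 - j^2 - 4*j + 4) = (j - 1)*(j + 2)*(j^2 - 4) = (j - 2)*(j - 1)*(j + 2)*(j + 2)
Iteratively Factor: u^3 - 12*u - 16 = (u + 2)*(u^2 - 2*u - 8) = (u - 4)*(u + 2)*(u + 2)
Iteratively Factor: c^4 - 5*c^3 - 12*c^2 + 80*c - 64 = (c - 4)*(c^3 - c^2 - 16*c + 16) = (c - 4)*(c - 1)*(c^2 - 16) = (c - 4)*(c - 1)*(c + 4)*(c - 4)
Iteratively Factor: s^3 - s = (s)*(s^2 - 1) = s*(s - 1)*(s + 1)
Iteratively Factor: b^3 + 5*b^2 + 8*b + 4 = (b + 2)*(b^2 + 3*b + 2) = (b + 2)^2*(b + 1)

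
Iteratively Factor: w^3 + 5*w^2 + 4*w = (w)*(w^2 + 5*w + 4) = w*(w + 1)*(w + 4)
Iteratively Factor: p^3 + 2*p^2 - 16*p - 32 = (p - 4)*(p^2 + 6*p + 8) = (p - 4)*(p + 2)*(p + 4)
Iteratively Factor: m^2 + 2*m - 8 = (m - 2)*(m + 4)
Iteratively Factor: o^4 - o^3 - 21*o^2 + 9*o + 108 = (o - 4)*(o^3 + 3*o^2 - 9*o - 27) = (o - 4)*(o - 3)*(o^2 + 6*o + 9) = (o - 4)*(o - 3)*(o + 3)*(o + 3)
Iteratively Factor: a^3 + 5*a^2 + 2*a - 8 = (a - 1)*(a^2 + 6*a + 8) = (a - 1)*(a + 4)*(a + 2)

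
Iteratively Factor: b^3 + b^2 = (b)*(b^2 + b) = b*(b + 1)*(b)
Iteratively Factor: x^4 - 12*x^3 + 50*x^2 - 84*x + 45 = (x - 5)*(x^3 - 7*x^2 + 15*x - 9) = (x - 5)*(x - 3)*(x^2 - 4*x + 3) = (x - 5)*(x - 3)*(x - 1)*(x - 3)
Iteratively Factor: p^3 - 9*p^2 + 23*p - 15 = (p - 1)*(p^2 - 8*p + 15) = (p - 5)*(p - 1)*(p - 3)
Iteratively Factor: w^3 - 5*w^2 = (w - 5)*(w^2) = w*(w - 5)*(w)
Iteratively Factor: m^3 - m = (m - 1)*(m^2 + m) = (m - 1)*(m + 1)*(m)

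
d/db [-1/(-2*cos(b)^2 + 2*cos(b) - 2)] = (2*cos(b) - 1)*sin(b)/(2*(sin(b)^2 + cos(b) - 2)^2)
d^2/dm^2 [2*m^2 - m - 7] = 4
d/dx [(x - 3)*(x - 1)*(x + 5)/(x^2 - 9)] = (x^2 + 6*x + 17)/(x^2 + 6*x + 9)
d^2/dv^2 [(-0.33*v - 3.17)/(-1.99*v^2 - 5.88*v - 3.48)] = ((0.33*v + 3.17)*(3.98*v + 5.88)*(7.96*v + 11.76) - (3.9402*v + 16.4974)*(1.99*v^2 + 5.88*v + 3.48))/(1.99*v^2 + 5.88*v + 3.48)^3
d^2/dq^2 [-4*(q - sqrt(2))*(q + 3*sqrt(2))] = -8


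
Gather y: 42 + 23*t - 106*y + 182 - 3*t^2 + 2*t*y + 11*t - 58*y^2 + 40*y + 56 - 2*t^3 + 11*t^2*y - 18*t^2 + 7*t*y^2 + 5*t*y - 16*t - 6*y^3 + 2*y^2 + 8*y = -2*t^3 - 21*t^2 + 18*t - 6*y^3 + y^2*(7*t - 56) + y*(11*t^2 + 7*t - 58) + 280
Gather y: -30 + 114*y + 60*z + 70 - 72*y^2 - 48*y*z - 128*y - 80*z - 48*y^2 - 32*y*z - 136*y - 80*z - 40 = -120*y^2 + y*(-80*z - 150) - 100*z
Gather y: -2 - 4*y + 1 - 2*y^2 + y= -2*y^2 - 3*y - 1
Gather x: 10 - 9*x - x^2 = -x^2 - 9*x + 10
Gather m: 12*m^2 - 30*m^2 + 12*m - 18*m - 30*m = -18*m^2 - 36*m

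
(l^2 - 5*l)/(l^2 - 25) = l/(l + 5)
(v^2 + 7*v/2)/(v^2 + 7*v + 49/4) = 2*v/(2*v + 7)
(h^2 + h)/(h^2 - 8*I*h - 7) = h*(h + 1)/(h^2 - 8*I*h - 7)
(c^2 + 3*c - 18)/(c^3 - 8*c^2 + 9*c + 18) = (c + 6)/(c^2 - 5*c - 6)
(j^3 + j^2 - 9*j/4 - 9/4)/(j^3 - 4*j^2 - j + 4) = (j^2 - 9/4)/(j^2 - 5*j + 4)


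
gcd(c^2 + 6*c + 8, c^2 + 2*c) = c + 2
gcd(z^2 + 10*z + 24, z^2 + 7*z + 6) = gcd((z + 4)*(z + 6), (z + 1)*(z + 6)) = z + 6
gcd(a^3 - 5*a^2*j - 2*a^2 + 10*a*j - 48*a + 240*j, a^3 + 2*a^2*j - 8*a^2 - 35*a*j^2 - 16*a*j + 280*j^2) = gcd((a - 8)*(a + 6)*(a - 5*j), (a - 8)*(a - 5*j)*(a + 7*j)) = a^2 - 5*a*j - 8*a + 40*j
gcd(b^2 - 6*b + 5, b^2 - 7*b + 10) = b - 5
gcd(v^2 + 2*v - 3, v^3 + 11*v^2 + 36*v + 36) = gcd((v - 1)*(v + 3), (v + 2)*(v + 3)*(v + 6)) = v + 3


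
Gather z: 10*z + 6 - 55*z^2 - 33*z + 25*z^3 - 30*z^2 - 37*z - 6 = 25*z^3 - 85*z^2 - 60*z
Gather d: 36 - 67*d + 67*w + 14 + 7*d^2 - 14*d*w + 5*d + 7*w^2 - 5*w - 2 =7*d^2 + d*(-14*w - 62) + 7*w^2 + 62*w + 48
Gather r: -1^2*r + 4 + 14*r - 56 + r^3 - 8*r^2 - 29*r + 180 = r^3 - 8*r^2 - 16*r + 128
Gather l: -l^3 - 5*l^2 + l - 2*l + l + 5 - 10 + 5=-l^3 - 5*l^2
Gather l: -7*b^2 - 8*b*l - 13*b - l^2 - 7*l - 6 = -7*b^2 - 13*b - l^2 + l*(-8*b - 7) - 6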